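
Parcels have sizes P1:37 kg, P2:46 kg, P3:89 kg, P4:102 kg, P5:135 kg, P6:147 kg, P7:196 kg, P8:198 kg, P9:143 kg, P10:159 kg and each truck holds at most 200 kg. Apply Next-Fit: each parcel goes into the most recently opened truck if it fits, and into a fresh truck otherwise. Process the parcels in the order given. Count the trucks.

8 trucks

truck 1: place P1 (37 kg), 163 kg left
truck 1: place P2 (46 kg), 117 kg left
truck 1: place P3 (89 kg), 28 kg left
truck 2: place P4 (102 kg), 98 kg left
truck 3: place P5 (135 kg), 65 kg left
truck 4: place P6 (147 kg), 53 kg left
truck 5: place P7 (196 kg), 4 kg left
truck 6: place P8 (198 kg), 2 kg left
truck 7: place P9 (143 kg), 57 kg left
truck 8: place P10 (159 kg), 41 kg left
Final trucks: [37,46,89] [102] [135] [147] [196] [198] [143] [159].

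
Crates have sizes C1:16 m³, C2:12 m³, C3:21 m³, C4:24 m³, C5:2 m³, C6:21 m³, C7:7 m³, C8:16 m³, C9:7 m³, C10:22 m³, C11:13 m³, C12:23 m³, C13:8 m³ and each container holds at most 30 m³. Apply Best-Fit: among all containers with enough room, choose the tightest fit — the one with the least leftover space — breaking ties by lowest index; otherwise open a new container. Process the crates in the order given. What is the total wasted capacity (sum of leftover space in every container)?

container 1: place C1 (16 m³), 14 m³ left
container 1: place C2 (12 m³), 2 m³ left
container 2: place C3 (21 m³), 9 m³ left
container 3: place C4 (24 m³), 6 m³ left
container 1: place C5 (2 m³), 0 m³ left
container 4: place C6 (21 m³), 9 m³ left
container 2: place C7 (7 m³), 2 m³ left
container 5: place C8 (16 m³), 14 m³ left
container 4: place C9 (7 m³), 2 m³ left
container 6: place C10 (22 m³), 8 m³ left
container 5: place C11 (13 m³), 1 m³ left
container 7: place C12 (23 m³), 7 m³ left
container 6: place C13 (8 m³), 0 m³ left
7 containers × 30 m³ = 210 m³; used 192 m³; unused 18 m³.

18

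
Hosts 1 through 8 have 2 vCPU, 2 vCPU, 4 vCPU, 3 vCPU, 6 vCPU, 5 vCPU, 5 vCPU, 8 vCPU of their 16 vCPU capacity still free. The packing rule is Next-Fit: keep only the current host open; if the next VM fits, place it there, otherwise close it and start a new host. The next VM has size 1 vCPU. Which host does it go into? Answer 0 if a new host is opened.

8

Next-Fit only looks at host 8, which has 8 vCPU free.
1 vCPU fits there.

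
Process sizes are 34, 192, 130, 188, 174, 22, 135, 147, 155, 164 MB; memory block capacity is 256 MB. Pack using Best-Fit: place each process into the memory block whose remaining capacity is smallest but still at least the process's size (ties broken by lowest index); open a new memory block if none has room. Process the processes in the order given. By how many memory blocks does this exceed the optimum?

0

Best-Fit: [34,192,22] [130] [188] [174] [135] [147] [155] [164] → 8 memory blocks.
8 processes exceed 128 MB (half the capacity), and no two of those can share a memory block, so at least 8 memory blocks are needed.
So 8 is already optimal.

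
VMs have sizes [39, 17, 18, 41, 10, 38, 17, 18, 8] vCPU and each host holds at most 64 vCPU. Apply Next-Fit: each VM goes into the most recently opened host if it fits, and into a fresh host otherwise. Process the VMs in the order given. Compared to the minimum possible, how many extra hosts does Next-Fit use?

0

Next-Fit: [39,17] [18,41] [10,38] [17,18,8] → 4 hosts.
Total size 206 vCPU; any packing needs at least ⌈206/64⌉ = 4 hosts.
So 4 is already optimal.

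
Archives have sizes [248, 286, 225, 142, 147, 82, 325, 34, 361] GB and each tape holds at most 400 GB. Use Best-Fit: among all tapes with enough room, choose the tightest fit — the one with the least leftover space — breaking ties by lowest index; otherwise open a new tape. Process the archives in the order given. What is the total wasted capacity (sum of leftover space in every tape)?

248 GB → tape 1 (remaining 152 GB)
286 GB → tape 2 (remaining 114 GB)
225 GB → tape 3 (remaining 175 GB)
142 GB → tape 1 (remaining 10 GB)
147 GB → tape 3 (remaining 28 GB)
82 GB → tape 2 (remaining 32 GB)
325 GB → tape 4 (remaining 75 GB)
34 GB → tape 4 (remaining 41 GB)
361 GB → tape 5 (remaining 39 GB)
5 tapes × 400 GB = 2000 GB; used 1850 GB; unused 150 GB.

150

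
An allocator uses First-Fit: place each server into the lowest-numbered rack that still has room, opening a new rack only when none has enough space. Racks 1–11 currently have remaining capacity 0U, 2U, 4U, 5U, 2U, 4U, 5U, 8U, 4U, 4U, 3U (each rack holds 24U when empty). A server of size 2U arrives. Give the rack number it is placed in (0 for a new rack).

Racks with room: rack 2 (2U), rack 3 (4U), rack 4 (5U), rack 5 (2U), rack 6 (4U), rack 7 (5U), rack 8 (8U), rack 9 (4U), rack 10 (4U), rack 11 (3U).
The first with room is rack 2.

2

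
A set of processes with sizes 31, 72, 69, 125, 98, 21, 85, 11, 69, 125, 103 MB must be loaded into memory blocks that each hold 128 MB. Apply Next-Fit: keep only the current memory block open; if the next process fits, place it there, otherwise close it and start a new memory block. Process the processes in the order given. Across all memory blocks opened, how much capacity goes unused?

31 MB → memory block 1 (remaining 97 MB)
72 MB → memory block 1 (remaining 25 MB)
69 MB → memory block 2 (remaining 59 MB)
125 MB → memory block 3 (remaining 3 MB)
98 MB → memory block 4 (remaining 30 MB)
21 MB → memory block 4 (remaining 9 MB)
85 MB → memory block 5 (remaining 43 MB)
11 MB → memory block 5 (remaining 32 MB)
69 MB → memory block 6 (remaining 59 MB)
125 MB → memory block 7 (remaining 3 MB)
103 MB → memory block 8 (remaining 25 MB)
8 memory blocks × 128 MB = 1024 MB; used 809 MB; unused 215 MB.

215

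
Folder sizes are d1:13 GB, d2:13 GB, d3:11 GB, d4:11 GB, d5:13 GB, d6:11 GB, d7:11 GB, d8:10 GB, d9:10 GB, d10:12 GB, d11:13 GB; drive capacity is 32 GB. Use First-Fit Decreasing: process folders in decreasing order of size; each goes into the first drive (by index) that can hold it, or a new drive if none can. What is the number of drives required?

5

Sorted descending: 13, 13, 13, 13, 12, 11, 11, 11, 11, 10, 10.
drive 1: place 13 GB, 19 GB left
drive 1: place 13 GB, 6 GB left
drive 2: place 13 GB, 19 GB left
drive 2: place 13 GB, 6 GB left
drive 3: place 12 GB, 20 GB left
drive 3: place 11 GB, 9 GB left
drive 4: place 11 GB, 21 GB left
drive 4: place 11 GB, 10 GB left
drive 5: place 11 GB, 21 GB left
drive 4: place 10 GB, 0 GB left
drive 5: place 10 GB, 11 GB left
Final drives: [13,13] [13,13] [12,11] [11,11,10] [11,10].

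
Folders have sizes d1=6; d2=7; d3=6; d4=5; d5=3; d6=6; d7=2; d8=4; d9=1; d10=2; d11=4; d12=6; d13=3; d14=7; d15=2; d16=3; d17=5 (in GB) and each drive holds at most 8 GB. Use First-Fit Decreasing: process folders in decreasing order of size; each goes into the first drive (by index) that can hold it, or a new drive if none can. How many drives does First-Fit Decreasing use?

10

Sorted descending: 7, 7, 6, 6, 6, 6, 5, 5, 4, 4, 3, 3, 3, 2, 2, 2, 1.
7 GB → drive 1 (remaining 1 GB)
7 GB → drive 2 (remaining 1 GB)
6 GB → drive 3 (remaining 2 GB)
6 GB → drive 4 (remaining 2 GB)
6 GB → drive 5 (remaining 2 GB)
6 GB → drive 6 (remaining 2 GB)
5 GB → drive 7 (remaining 3 GB)
5 GB → drive 8 (remaining 3 GB)
4 GB → drive 9 (remaining 4 GB)
4 GB → drive 9 (remaining 0 GB)
3 GB → drive 7 (remaining 0 GB)
3 GB → drive 8 (remaining 0 GB)
3 GB → drive 10 (remaining 5 GB)
2 GB → drive 3 (remaining 0 GB)
2 GB → drive 4 (remaining 0 GB)
2 GB → drive 5 (remaining 0 GB)
1 GB → drive 1 (remaining 0 GB)
Final drives: [7,1] [7] [6,2] [6,2] [6,2] [6] [5,3] [5,3] [4,4] [3].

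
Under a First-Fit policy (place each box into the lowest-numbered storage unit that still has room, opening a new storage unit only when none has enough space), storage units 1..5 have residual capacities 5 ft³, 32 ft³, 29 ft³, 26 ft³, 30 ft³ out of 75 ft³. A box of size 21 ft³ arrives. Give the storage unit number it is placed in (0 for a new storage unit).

Storage units with room: storage unit 2 (32 ft³), storage unit 3 (29 ft³), storage unit 4 (26 ft³), storage unit 5 (30 ft³).
The first with room is storage unit 2.

2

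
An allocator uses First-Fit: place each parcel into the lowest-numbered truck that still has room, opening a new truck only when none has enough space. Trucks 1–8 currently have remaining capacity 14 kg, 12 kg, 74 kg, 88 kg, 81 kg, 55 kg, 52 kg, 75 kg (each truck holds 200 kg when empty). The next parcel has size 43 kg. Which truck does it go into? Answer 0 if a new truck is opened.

Trucks with room: truck 3 (74 kg), truck 4 (88 kg), truck 5 (81 kg), truck 6 (55 kg), truck 7 (52 kg), truck 8 (75 kg).
The first with room is truck 3.

3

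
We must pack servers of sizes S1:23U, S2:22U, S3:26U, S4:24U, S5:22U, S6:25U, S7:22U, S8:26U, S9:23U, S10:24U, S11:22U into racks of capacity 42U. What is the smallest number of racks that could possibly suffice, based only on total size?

7

Total size = 23 + 22 + 26 + 24 + 22 + 25 + 22 + 26 + 23 + 24 + 22 = 259U.
⌈259 / 42⌉ = 7.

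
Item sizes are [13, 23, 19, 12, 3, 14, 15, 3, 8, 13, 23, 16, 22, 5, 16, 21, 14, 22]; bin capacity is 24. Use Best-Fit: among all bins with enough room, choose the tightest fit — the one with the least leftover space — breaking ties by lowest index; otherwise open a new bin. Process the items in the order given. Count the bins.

Put 13 in bin 1; 11 remain.
Put 23 in bin 2; 1 remain.
Put 19 in bin 3; 5 remain.
Put 12 in bin 4; 12 remain.
Put 3 in bin 3; 2 remain.
Put 14 in bin 5; 10 remain.
Put 15 in bin 6; 9 remain.
Put 3 in bin 6; 6 remain.
Put 8 in bin 5; 2 remain.
Put 13 in bin 7; 11 remain.
Put 23 in bin 8; 1 remain.
Put 16 in bin 9; 8 remain.
Put 22 in bin 10; 2 remain.
Put 5 in bin 6; 1 remain.
Put 16 in bin 11; 8 remain.
Put 21 in bin 12; 3 remain.
Put 14 in bin 13; 10 remain.
Put 22 in bin 14; 2 remain.
Final bins: [13] [23] [19,3] [12] [14,8] [15,3,5] [13] [23] [16] [22] [16] [21] [14] [22].

14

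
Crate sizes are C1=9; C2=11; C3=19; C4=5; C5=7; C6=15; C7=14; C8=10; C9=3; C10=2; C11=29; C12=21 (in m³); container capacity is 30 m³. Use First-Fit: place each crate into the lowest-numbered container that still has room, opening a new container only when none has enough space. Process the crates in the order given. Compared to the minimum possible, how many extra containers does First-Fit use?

First-Fit: [9,11,5,3,2] [19,7] [15,14] [10] [29] [21] → 6 containers.
Total size 145 m³; any packing needs at least ⌈145/30⌉ = 5 containers.
An optimal packing achieves that bound: [29] [21,9] [19,11] [15,14] [10,7,5,3,2] → 5 containers.
Excess: 6 − 5 = 1.

1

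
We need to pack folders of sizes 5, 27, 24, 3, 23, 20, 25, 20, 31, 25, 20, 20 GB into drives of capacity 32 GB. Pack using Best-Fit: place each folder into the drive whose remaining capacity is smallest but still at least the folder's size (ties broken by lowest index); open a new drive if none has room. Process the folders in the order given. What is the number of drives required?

10 drives

Put 5 GB in drive 1; 27 GB remain.
Put 27 GB in drive 1; 0 GB remain.
Put 24 GB in drive 2; 8 GB remain.
Put 3 GB in drive 2; 5 GB remain.
Put 23 GB in drive 3; 9 GB remain.
Put 20 GB in drive 4; 12 GB remain.
Put 25 GB in drive 5; 7 GB remain.
Put 20 GB in drive 6; 12 GB remain.
Put 31 GB in drive 7; 1 GB remain.
Put 25 GB in drive 8; 7 GB remain.
Put 20 GB in drive 9; 12 GB remain.
Put 20 GB in drive 10; 12 GB remain.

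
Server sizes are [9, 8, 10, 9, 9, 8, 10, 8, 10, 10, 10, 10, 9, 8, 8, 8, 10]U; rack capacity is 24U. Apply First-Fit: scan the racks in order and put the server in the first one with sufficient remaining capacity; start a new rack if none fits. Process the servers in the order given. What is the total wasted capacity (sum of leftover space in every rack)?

9U → rack 1 (remaining 15U)
8U → rack 1 (remaining 7U)
10U → rack 2 (remaining 14U)
9U → rack 2 (remaining 5U)
9U → rack 3 (remaining 15U)
8U → rack 3 (remaining 7U)
10U → rack 4 (remaining 14U)
8U → rack 4 (remaining 6U)
10U → rack 5 (remaining 14U)
10U → rack 5 (remaining 4U)
10U → rack 6 (remaining 14U)
10U → rack 6 (remaining 4U)
9U → rack 7 (remaining 15U)
8U → rack 7 (remaining 7U)
8U → rack 8 (remaining 16U)
8U → rack 8 (remaining 8U)
10U → rack 9 (remaining 14U)
9 racks × 24U = 216U; used 154U; unused 62U.

62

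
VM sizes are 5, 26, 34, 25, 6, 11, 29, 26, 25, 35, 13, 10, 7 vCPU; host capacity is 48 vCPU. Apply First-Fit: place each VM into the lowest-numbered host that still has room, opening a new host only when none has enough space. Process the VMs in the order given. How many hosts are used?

Put 5 vCPU in host 1; 43 vCPU remain.
Put 26 vCPU in host 1; 17 vCPU remain.
Put 34 vCPU in host 2; 14 vCPU remain.
Put 25 vCPU in host 3; 23 vCPU remain.
Put 6 vCPU in host 1; 11 vCPU remain.
Put 11 vCPU in host 1; 0 vCPU remain.
Put 29 vCPU in host 4; 19 vCPU remain.
Put 26 vCPU in host 5; 22 vCPU remain.
Put 25 vCPU in host 6; 23 vCPU remain.
Put 35 vCPU in host 7; 13 vCPU remain.
Put 13 vCPU in host 2; 1 vCPU remain.
Put 10 vCPU in host 3; 13 vCPU remain.
Put 7 vCPU in host 3; 6 vCPU remain.

7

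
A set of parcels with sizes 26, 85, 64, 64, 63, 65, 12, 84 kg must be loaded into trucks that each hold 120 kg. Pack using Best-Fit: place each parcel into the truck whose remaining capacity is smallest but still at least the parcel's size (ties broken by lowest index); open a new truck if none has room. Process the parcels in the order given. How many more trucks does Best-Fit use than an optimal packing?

0

Best-Fit: [26,85] [64] [64] [63] [65,12] [84] → 6 trucks.
6 parcels exceed 60 kg (half the capacity), and no two of those can share a truck, so at least 6 trucks are needed.
So 6 is already optimal.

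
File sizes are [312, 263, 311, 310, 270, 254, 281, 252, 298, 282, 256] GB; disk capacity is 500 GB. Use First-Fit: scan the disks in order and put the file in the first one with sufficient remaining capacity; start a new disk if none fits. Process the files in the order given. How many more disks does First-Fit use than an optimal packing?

0

First-Fit: [312] [263] [311] [310] [270] [254] [281] [252] [298] [282] [256] → 11 disks.
11 files exceed 250 GB (half the capacity), and no two of those can share a disk, so at least 11 disks are needed.
So 11 is already optimal.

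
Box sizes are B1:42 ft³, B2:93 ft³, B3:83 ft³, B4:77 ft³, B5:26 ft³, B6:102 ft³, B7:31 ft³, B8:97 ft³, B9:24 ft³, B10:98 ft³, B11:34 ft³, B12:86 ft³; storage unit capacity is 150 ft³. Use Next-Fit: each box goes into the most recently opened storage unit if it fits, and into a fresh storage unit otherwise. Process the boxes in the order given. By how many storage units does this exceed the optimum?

Next-Fit: [42,93] [83] [77,26] [102,31] [97,24] [98,34] [86] → 7 storage units.
7 boxes exceed 75 ft³ (half the capacity), and no two of those can share a storage unit, so at least 7 storage units are needed.
So 7 is already optimal.

0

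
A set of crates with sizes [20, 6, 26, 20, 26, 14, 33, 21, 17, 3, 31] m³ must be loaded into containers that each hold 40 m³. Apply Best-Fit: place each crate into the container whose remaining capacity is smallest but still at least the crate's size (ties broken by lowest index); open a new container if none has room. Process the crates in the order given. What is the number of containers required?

20 m³ → container 1 (remaining 20 m³)
6 m³ → container 1 (remaining 14 m³)
26 m³ → container 2 (remaining 14 m³)
20 m³ → container 3 (remaining 20 m³)
26 m³ → container 4 (remaining 14 m³)
14 m³ → container 1 (remaining 0 m³)
33 m³ → container 5 (remaining 7 m³)
21 m³ → container 6 (remaining 19 m³)
17 m³ → container 6 (remaining 2 m³)
3 m³ → container 5 (remaining 4 m³)
31 m³ → container 7 (remaining 9 m³)

7 containers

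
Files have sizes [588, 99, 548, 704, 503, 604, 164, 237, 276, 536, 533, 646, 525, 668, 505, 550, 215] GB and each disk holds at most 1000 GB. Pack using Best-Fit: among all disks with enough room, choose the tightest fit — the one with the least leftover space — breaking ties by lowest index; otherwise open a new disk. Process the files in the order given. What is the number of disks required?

588 GB → disk 1 (remaining 412 GB)
99 GB → disk 1 (remaining 313 GB)
548 GB → disk 2 (remaining 452 GB)
704 GB → disk 3 (remaining 296 GB)
503 GB → disk 4 (remaining 497 GB)
604 GB → disk 5 (remaining 396 GB)
164 GB → disk 3 (remaining 132 GB)
237 GB → disk 1 (remaining 76 GB)
276 GB → disk 5 (remaining 120 GB)
536 GB → disk 6 (remaining 464 GB)
533 GB → disk 7 (remaining 467 GB)
646 GB → disk 8 (remaining 354 GB)
525 GB → disk 9 (remaining 475 GB)
668 GB → disk 10 (remaining 332 GB)
505 GB → disk 11 (remaining 495 GB)
550 GB → disk 12 (remaining 450 GB)
215 GB → disk 10 (remaining 117 GB)
Final disks: [588,99,237] [548] [704,164] [503] [604,276] [536] [533] [646] [525] [668,215] [505] [550].

12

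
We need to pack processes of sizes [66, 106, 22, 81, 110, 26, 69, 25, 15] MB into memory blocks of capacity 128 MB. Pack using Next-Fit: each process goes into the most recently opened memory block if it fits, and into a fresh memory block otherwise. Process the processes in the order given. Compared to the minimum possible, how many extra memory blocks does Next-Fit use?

Next-Fit: [66] [106,22] [81] [110] [26,69,25] [15] → 6 memory blocks.
Total size 520 MB; any packing needs at least ⌈520/128⌉ = 5 memory blocks.
An optimal packing achieves that bound: [110,15] [106,22] [81,26] [69,25] [66] → 5 memory blocks.
Excess: 6 − 5 = 1.

1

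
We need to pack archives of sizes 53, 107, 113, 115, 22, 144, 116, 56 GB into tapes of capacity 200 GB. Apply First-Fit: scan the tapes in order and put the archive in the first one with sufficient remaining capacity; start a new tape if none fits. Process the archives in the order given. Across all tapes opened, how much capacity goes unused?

Put 53 GB in tape 1; 147 GB remain.
Put 107 GB in tape 1; 40 GB remain.
Put 113 GB in tape 2; 87 GB remain.
Put 115 GB in tape 3; 85 GB remain.
Put 22 GB in tape 1; 18 GB remain.
Put 144 GB in tape 4; 56 GB remain.
Put 116 GB in tape 5; 84 GB remain.
Put 56 GB in tape 2; 31 GB remain.
5 tapes × 200 GB = 1000 GB; used 726 GB; unused 274 GB.

274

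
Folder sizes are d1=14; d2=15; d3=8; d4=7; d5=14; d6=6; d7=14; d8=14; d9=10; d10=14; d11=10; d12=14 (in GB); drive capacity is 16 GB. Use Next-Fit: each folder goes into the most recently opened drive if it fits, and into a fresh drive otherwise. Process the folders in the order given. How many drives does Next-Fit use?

Put d1 (14 GB) in drive 1; 2 GB remain.
Put d2 (15 GB) in drive 2; 1 GB remain.
Put d3 (8 GB) in drive 3; 8 GB remain.
Put d4 (7 GB) in drive 3; 1 GB remain.
Put d5 (14 GB) in drive 4; 2 GB remain.
Put d6 (6 GB) in drive 5; 10 GB remain.
Put d7 (14 GB) in drive 6; 2 GB remain.
Put d8 (14 GB) in drive 7; 2 GB remain.
Put d9 (10 GB) in drive 8; 6 GB remain.
Put d10 (14 GB) in drive 9; 2 GB remain.
Put d11 (10 GB) in drive 10; 6 GB remain.
Put d12 (14 GB) in drive 11; 2 GB remain.
Final drives: [14] [15] [8,7] [14] [6] [14] [14] [10] [14] [10] [14].

11 drives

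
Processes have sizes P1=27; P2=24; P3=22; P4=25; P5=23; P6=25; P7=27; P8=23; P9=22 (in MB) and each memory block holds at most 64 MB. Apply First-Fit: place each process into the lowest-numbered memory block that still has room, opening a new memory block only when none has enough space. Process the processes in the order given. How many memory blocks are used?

5

P1 (27 MB) → memory block 1 (remaining 37 MB)
P2 (24 MB) → memory block 1 (remaining 13 MB)
P3 (22 MB) → memory block 2 (remaining 42 MB)
P4 (25 MB) → memory block 2 (remaining 17 MB)
P5 (23 MB) → memory block 3 (remaining 41 MB)
P6 (25 MB) → memory block 3 (remaining 16 MB)
P7 (27 MB) → memory block 4 (remaining 37 MB)
P8 (23 MB) → memory block 4 (remaining 14 MB)
P9 (22 MB) → memory block 5 (remaining 42 MB)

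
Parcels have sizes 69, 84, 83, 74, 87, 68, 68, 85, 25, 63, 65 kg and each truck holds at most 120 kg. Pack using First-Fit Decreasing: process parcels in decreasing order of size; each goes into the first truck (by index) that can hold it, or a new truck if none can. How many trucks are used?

10

Sorted descending: 87, 85, 84, 83, 74, 69, 68, 68, 65, 63, 25.
Put 87 kg in truck 1; 33 kg remain.
Put 85 kg in truck 2; 35 kg remain.
Put 84 kg in truck 3; 36 kg remain.
Put 83 kg in truck 4; 37 kg remain.
Put 74 kg in truck 5; 46 kg remain.
Put 69 kg in truck 6; 51 kg remain.
Put 68 kg in truck 7; 52 kg remain.
Put 68 kg in truck 8; 52 kg remain.
Put 65 kg in truck 9; 55 kg remain.
Put 63 kg in truck 10; 57 kg remain.
Put 25 kg in truck 1; 8 kg remain.
Final trucks: [87,25] [85] [84] [83] [74] [69] [68] [68] [65] [63].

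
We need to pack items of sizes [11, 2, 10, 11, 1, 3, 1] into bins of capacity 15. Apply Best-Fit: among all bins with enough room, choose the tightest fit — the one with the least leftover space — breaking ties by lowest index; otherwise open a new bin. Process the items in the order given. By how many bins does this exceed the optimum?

Best-Fit: [11,2,1,1] [10] [11,3] → 3 bins.
Total size 39; any packing needs at least ⌈39/15⌉ = 3 bins.
So 3 is already optimal.

0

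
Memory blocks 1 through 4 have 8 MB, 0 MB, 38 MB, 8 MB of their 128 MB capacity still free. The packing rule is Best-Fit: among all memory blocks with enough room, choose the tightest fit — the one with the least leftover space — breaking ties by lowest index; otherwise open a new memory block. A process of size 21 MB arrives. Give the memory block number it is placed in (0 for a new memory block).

Memory blocks with room: memory block 3 (38 MB).
Tightest fit is memory block 3 with 38 MB free.

3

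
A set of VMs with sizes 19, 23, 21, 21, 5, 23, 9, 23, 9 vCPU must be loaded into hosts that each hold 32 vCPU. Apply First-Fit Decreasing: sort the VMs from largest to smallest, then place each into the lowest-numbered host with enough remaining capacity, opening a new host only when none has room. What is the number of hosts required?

Sorted descending: 23, 23, 23, 21, 21, 19, 9, 9, 5.
Put 23 vCPU in host 1; 9 vCPU remain.
Put 23 vCPU in host 2; 9 vCPU remain.
Put 23 vCPU in host 3; 9 vCPU remain.
Put 21 vCPU in host 4; 11 vCPU remain.
Put 21 vCPU in host 5; 11 vCPU remain.
Put 19 vCPU in host 6; 13 vCPU remain.
Put 9 vCPU in host 1; 0 vCPU remain.
Put 9 vCPU in host 2; 0 vCPU remain.
Put 5 vCPU in host 3; 4 vCPU remain.
Final hosts: [23,9] [23,9] [23,5] [21] [21] [19].

6 hosts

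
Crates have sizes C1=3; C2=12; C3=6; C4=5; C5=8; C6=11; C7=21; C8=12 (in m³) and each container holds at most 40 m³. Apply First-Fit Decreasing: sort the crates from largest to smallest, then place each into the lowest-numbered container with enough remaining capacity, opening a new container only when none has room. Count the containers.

2

Sorted descending: 21, 12, 12, 11, 8, 6, 5, 3.
Put 21 m³ in container 1; 19 m³ remain.
Put 12 m³ in container 1; 7 m³ remain.
Put 12 m³ in container 2; 28 m³ remain.
Put 11 m³ in container 2; 17 m³ remain.
Put 8 m³ in container 2; 9 m³ remain.
Put 6 m³ in container 1; 1 m³ remain.
Put 5 m³ in container 2; 4 m³ remain.
Put 3 m³ in container 2; 1 m³ remain.
Final containers: [21,12,6] [12,11,8,5,3].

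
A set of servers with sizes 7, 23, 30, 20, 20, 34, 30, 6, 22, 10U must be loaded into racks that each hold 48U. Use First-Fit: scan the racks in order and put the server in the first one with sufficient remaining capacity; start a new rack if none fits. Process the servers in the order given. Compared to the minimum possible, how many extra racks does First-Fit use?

1

First-Fit: [7,23,6,10] [30] [20,20] [34] [30] [22] → 6 racks.
Total size 202U; any packing needs at least ⌈202/48⌉ = 5 racks.
An optimal packing achieves that bound: [34,10] [30,7,6] [30] [23,22] [20,20] → 5 racks.
Excess: 6 − 5 = 1.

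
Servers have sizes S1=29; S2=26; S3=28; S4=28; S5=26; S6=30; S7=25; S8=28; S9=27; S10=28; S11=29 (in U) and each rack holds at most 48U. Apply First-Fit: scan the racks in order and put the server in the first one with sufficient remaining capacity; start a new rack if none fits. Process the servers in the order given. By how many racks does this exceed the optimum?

First-Fit: [29] [26] [28] [28] [26] [30] [25] [28] [27] [28] [29] → 11 racks.
11 servers exceed 24U (half the capacity), and no two of those can share a rack, so at least 11 racks are needed.
So 11 is already optimal.

0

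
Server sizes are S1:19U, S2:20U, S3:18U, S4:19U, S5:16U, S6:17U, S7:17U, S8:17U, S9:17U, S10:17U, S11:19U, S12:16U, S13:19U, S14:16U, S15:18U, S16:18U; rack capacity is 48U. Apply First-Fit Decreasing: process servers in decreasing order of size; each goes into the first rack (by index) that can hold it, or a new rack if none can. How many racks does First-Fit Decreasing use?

Sorted descending: 20, 19, 19, 19, 19, 18, 18, 18, 17, 17, 17, 17, 17, 16, 16, 16.
20U → rack 1 (remaining 28U)
19U → rack 1 (remaining 9U)
19U → rack 2 (remaining 29U)
19U → rack 2 (remaining 10U)
19U → rack 3 (remaining 29U)
18U → rack 3 (remaining 11U)
18U → rack 4 (remaining 30U)
18U → rack 4 (remaining 12U)
17U → rack 5 (remaining 31U)
17U → rack 5 (remaining 14U)
17U → rack 6 (remaining 31U)
17U → rack 6 (remaining 14U)
17U → rack 7 (remaining 31U)
16U → rack 7 (remaining 15U)
16U → rack 8 (remaining 32U)
16U → rack 8 (remaining 16U)

8 racks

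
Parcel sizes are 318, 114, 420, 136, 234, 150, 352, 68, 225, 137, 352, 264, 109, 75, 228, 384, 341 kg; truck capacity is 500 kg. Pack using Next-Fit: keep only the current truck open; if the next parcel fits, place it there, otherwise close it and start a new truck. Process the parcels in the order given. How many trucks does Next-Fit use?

11 trucks

Put 318 kg in truck 1; 182 kg remain.
Put 114 kg in truck 1; 68 kg remain.
Put 420 kg in truck 2; 80 kg remain.
Put 136 kg in truck 3; 364 kg remain.
Put 234 kg in truck 3; 130 kg remain.
Put 150 kg in truck 4; 350 kg remain.
Put 352 kg in truck 5; 148 kg remain.
Put 68 kg in truck 5; 80 kg remain.
Put 225 kg in truck 6; 275 kg remain.
Put 137 kg in truck 6; 138 kg remain.
Put 352 kg in truck 7; 148 kg remain.
Put 264 kg in truck 8; 236 kg remain.
Put 109 kg in truck 8; 127 kg remain.
Put 75 kg in truck 8; 52 kg remain.
Put 228 kg in truck 9; 272 kg remain.
Put 384 kg in truck 10; 116 kg remain.
Put 341 kg in truck 11; 159 kg remain.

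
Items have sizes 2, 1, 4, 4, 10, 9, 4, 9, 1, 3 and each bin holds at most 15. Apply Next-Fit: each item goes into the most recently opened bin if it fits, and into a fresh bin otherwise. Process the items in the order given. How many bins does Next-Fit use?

Put 2 in bin 1; 13 remain.
Put 1 in bin 1; 12 remain.
Put 4 in bin 1; 8 remain.
Put 4 in bin 1; 4 remain.
Put 10 in bin 2; 5 remain.
Put 9 in bin 3; 6 remain.
Put 4 in bin 3; 2 remain.
Put 9 in bin 4; 6 remain.
Put 1 in bin 4; 5 remain.
Put 3 in bin 4; 2 remain.

4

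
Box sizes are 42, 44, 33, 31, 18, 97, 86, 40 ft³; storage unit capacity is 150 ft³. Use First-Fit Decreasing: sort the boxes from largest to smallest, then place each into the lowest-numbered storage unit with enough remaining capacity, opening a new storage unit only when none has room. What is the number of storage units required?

Sorted descending: 97, 86, 44, 42, 40, 33, 31, 18.
97 ft³ → storage unit 1 (remaining 53 ft³)
86 ft³ → storage unit 2 (remaining 64 ft³)
44 ft³ → storage unit 1 (remaining 9 ft³)
42 ft³ → storage unit 2 (remaining 22 ft³)
40 ft³ → storage unit 3 (remaining 110 ft³)
33 ft³ → storage unit 3 (remaining 77 ft³)
31 ft³ → storage unit 3 (remaining 46 ft³)
18 ft³ → storage unit 2 (remaining 4 ft³)
Final storage units: [97,44] [86,42,18] [40,33,31].

3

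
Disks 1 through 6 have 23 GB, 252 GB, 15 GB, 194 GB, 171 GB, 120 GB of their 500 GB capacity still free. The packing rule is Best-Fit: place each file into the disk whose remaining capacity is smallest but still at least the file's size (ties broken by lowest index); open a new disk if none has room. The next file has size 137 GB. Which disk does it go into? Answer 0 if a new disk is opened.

Disks with room: disk 2 (252 GB), disk 4 (194 GB), disk 5 (171 GB).
Tightest fit is disk 5 with 171 GB free.

5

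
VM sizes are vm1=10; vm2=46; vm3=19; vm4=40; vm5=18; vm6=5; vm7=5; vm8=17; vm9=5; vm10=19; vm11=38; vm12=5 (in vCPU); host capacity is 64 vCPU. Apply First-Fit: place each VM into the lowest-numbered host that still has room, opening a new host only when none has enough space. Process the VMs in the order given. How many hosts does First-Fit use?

host 1: place vm1 (10 vCPU), 54 vCPU left
host 1: place vm2 (46 vCPU), 8 vCPU left
host 2: place vm3 (19 vCPU), 45 vCPU left
host 2: place vm4 (40 vCPU), 5 vCPU left
host 3: place vm5 (18 vCPU), 46 vCPU left
host 1: place vm6 (5 vCPU), 3 vCPU left
host 2: place vm7 (5 vCPU), 0 vCPU left
host 3: place vm8 (17 vCPU), 29 vCPU left
host 3: place vm9 (5 vCPU), 24 vCPU left
host 3: place vm10 (19 vCPU), 5 vCPU left
host 4: place vm11 (38 vCPU), 26 vCPU left
host 3: place vm12 (5 vCPU), 0 vCPU left

4 hosts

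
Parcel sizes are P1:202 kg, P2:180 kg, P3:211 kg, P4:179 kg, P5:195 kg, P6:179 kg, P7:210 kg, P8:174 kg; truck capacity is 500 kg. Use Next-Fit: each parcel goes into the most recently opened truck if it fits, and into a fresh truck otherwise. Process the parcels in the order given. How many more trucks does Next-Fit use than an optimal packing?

0

Next-Fit: [202,180] [211,179] [195,179] [210,174] → 4 trucks.
Total size 1530 kg; any packing needs at least ⌈1530/500⌉ = 4 trucks.
So 4 is already optimal.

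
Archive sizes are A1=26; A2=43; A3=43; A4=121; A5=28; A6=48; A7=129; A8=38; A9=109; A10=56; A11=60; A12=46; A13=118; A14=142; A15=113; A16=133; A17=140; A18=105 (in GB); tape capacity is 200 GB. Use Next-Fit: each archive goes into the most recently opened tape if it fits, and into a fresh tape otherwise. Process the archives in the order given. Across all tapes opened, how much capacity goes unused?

702

Put A1 (26 GB) in tape 1; 174 GB remain.
Put A2 (43 GB) in tape 1; 131 GB remain.
Put A3 (43 GB) in tape 1; 88 GB remain.
Put A4 (121 GB) in tape 2; 79 GB remain.
Put A5 (28 GB) in tape 2; 51 GB remain.
Put A6 (48 GB) in tape 2; 3 GB remain.
Put A7 (129 GB) in tape 3; 71 GB remain.
Put A8 (38 GB) in tape 3; 33 GB remain.
Put A9 (109 GB) in tape 4; 91 GB remain.
Put A10 (56 GB) in tape 4; 35 GB remain.
Put A11 (60 GB) in tape 5; 140 GB remain.
Put A12 (46 GB) in tape 5; 94 GB remain.
Put A13 (118 GB) in tape 6; 82 GB remain.
Put A14 (142 GB) in tape 7; 58 GB remain.
Put A15 (113 GB) in tape 8; 87 GB remain.
Put A16 (133 GB) in tape 9; 67 GB remain.
Put A17 (140 GB) in tape 10; 60 GB remain.
Put A18 (105 GB) in tape 11; 95 GB remain.
11 tapes × 200 GB = 2200 GB; used 1498 GB; unused 702 GB.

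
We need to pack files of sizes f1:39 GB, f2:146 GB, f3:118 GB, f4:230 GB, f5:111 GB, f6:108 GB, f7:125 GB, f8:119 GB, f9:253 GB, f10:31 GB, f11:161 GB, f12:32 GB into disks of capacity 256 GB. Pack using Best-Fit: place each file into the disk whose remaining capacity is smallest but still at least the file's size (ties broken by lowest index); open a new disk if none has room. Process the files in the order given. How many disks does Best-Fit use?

f1 (39 GB) → disk 1 (remaining 217 GB)
f2 (146 GB) → disk 1 (remaining 71 GB)
f3 (118 GB) → disk 2 (remaining 138 GB)
f4 (230 GB) → disk 3 (remaining 26 GB)
f5 (111 GB) → disk 2 (remaining 27 GB)
f6 (108 GB) → disk 4 (remaining 148 GB)
f7 (125 GB) → disk 4 (remaining 23 GB)
f8 (119 GB) → disk 5 (remaining 137 GB)
f9 (253 GB) → disk 6 (remaining 3 GB)
f10 (31 GB) → disk 1 (remaining 40 GB)
f11 (161 GB) → disk 7 (remaining 95 GB)
f12 (32 GB) → disk 1 (remaining 8 GB)

7 disks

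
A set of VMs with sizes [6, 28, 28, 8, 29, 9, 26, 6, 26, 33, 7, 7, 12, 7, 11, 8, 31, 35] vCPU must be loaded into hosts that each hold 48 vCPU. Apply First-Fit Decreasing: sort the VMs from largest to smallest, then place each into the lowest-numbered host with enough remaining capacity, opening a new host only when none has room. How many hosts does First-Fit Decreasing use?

Sorted descending: 35, 33, 31, 29, 28, 28, 26, 26, 12, 11, 9, 8, 8, 7, 7, 7, 6, 6.
host 1: place 35 vCPU, 13 vCPU left
host 2: place 33 vCPU, 15 vCPU left
host 3: place 31 vCPU, 17 vCPU left
host 4: place 29 vCPU, 19 vCPU left
host 5: place 28 vCPU, 20 vCPU left
host 6: place 28 vCPU, 20 vCPU left
host 7: place 26 vCPU, 22 vCPU left
host 8: place 26 vCPU, 22 vCPU left
host 1: place 12 vCPU, 1 vCPU left
host 2: place 11 vCPU, 4 vCPU left
host 3: place 9 vCPU, 8 vCPU left
host 3: place 8 vCPU, 0 vCPU left
host 4: place 8 vCPU, 11 vCPU left
host 4: place 7 vCPU, 4 vCPU left
host 5: place 7 vCPU, 13 vCPU left
host 5: place 7 vCPU, 6 vCPU left
host 5: place 6 vCPU, 0 vCPU left
host 6: place 6 vCPU, 14 vCPU left

8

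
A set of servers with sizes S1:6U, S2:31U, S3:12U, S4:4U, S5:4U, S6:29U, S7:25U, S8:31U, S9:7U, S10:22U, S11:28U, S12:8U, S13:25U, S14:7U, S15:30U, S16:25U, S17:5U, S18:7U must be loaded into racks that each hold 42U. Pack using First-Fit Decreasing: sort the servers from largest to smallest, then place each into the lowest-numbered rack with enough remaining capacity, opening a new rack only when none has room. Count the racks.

Sorted descending: 31, 31, 30, 29, 28, 25, 25, 25, 22, 12, 8, 7, 7, 7, 6, 5, 4, 4.
31U → rack 1 (remaining 11U)
31U → rack 2 (remaining 11U)
30U → rack 3 (remaining 12U)
29U → rack 4 (remaining 13U)
28U → rack 5 (remaining 14U)
25U → rack 6 (remaining 17U)
25U → rack 7 (remaining 17U)
25U → rack 8 (remaining 17U)
22U → rack 9 (remaining 20U)
12U → rack 3 (remaining 0U)
8U → rack 1 (remaining 3U)
7U → rack 2 (remaining 4U)
7U → rack 4 (remaining 6U)
7U → rack 5 (remaining 7U)
6U → rack 4 (remaining 0U)
5U → rack 5 (remaining 2U)
4U → rack 2 (remaining 0U)
4U → rack 6 (remaining 13U)

9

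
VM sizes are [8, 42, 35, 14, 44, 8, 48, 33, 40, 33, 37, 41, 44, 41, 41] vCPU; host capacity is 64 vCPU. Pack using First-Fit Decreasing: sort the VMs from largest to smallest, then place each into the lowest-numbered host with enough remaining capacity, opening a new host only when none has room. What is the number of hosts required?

12

Sorted descending: 48, 44, 44, 42, 41, 41, 41, 40, 37, 35, 33, 33, 14, 8, 8.
host 1: place 48 vCPU, 16 vCPU left
host 2: place 44 vCPU, 20 vCPU left
host 3: place 44 vCPU, 20 vCPU left
host 4: place 42 vCPU, 22 vCPU left
host 5: place 41 vCPU, 23 vCPU left
host 6: place 41 vCPU, 23 vCPU left
host 7: place 41 vCPU, 23 vCPU left
host 8: place 40 vCPU, 24 vCPU left
host 9: place 37 vCPU, 27 vCPU left
host 10: place 35 vCPU, 29 vCPU left
host 11: place 33 vCPU, 31 vCPU left
host 12: place 33 vCPU, 31 vCPU left
host 1: place 14 vCPU, 2 vCPU left
host 2: place 8 vCPU, 12 vCPU left
host 2: place 8 vCPU, 4 vCPU left
Final hosts: [48,14] [44,8,8] [44] [42] [41] [41] [41] [40] [37] [35] [33] [33].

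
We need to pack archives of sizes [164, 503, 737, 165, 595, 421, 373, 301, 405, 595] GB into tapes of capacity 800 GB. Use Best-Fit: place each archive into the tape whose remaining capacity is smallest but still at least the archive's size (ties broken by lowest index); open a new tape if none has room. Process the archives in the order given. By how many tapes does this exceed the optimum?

0

Best-Fit: [164,503] [737] [165,595] [421,373] [301,405] [595] → 6 tapes.
Total size 4259 GB; any packing needs at least ⌈4259/800⌉ = 6 tapes.
So 6 is already optimal.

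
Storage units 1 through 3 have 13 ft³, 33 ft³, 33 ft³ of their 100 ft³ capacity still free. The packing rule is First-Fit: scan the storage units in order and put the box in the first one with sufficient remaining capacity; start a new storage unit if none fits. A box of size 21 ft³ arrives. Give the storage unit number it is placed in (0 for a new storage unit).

2

Storage units with room: storage unit 2 (33 ft³), storage unit 3 (33 ft³).
The first with room is storage unit 2.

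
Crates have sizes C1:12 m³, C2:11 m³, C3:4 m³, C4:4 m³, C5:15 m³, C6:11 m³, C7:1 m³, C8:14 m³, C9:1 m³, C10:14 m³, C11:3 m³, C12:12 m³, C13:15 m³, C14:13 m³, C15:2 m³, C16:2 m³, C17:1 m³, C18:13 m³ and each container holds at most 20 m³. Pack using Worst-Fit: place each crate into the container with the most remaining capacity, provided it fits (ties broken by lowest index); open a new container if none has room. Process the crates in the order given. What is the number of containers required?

container 1: place C1 (12 m³), 8 m³ left
container 2: place C2 (11 m³), 9 m³ left
container 2: place C3 (4 m³), 5 m³ left
container 1: place C4 (4 m³), 4 m³ left
container 3: place C5 (15 m³), 5 m³ left
container 4: place C6 (11 m³), 9 m³ left
container 4: place C7 (1 m³), 8 m³ left
container 5: place C8 (14 m³), 6 m³ left
container 4: place C9 (1 m³), 7 m³ left
container 6: place C10 (14 m³), 6 m³ left
container 4: place C11 (3 m³), 4 m³ left
container 7: place C12 (12 m³), 8 m³ left
container 8: place C13 (15 m³), 5 m³ left
container 9: place C14 (13 m³), 7 m³ left
container 7: place C15 (2 m³), 6 m³ left
container 9: place C16 (2 m³), 5 m³ left
container 5: place C17 (1 m³), 5 m³ left
container 10: place C18 (13 m³), 7 m³ left

10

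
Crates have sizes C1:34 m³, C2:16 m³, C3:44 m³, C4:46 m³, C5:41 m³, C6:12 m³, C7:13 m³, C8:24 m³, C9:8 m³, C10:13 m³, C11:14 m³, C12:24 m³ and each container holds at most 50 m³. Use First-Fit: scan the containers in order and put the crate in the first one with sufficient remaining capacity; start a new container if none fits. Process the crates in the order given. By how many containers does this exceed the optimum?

First-Fit: [34,16] [44] [46] [41,8] [12,13,24] [13,14] [24] → 7 containers.
Total size 289 m³; any packing needs at least ⌈289/50⌉ = 6 containers.
An optimal packing achieves that bound: [46] [44] [41,8] [34,16] [24,14,12] [24,13,13] → 6 containers.
Excess: 7 − 6 = 1.

1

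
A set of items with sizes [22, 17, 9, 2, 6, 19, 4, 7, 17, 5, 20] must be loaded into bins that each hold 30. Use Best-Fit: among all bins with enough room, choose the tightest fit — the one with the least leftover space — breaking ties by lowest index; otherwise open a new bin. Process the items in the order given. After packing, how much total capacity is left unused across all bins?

22

bin 1: place 22, 8 left
bin 2: place 17, 13 left
bin 2: place 9, 4 left
bin 2: place 2, 2 left
bin 1: place 6, 2 left
bin 3: place 19, 11 left
bin 3: place 4, 7 left
bin 3: place 7, 0 left
bin 4: place 17, 13 left
bin 4: place 5, 8 left
bin 5: place 20, 10 left
5 bins × 30 = 150; used 128; unused 22.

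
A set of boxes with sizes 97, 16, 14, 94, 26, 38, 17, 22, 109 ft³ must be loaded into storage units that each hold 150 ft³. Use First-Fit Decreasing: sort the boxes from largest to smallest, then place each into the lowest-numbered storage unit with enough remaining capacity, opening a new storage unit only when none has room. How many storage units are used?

Sorted descending: 109, 97, 94, 38, 26, 22, 17, 16, 14.
Put 109 ft³ in storage unit 1; 41 ft³ remain.
Put 97 ft³ in storage unit 2; 53 ft³ remain.
Put 94 ft³ in storage unit 3; 56 ft³ remain.
Put 38 ft³ in storage unit 1; 3 ft³ remain.
Put 26 ft³ in storage unit 2; 27 ft³ remain.
Put 22 ft³ in storage unit 2; 5 ft³ remain.
Put 17 ft³ in storage unit 3; 39 ft³ remain.
Put 16 ft³ in storage unit 3; 23 ft³ remain.
Put 14 ft³ in storage unit 3; 9 ft³ remain.

3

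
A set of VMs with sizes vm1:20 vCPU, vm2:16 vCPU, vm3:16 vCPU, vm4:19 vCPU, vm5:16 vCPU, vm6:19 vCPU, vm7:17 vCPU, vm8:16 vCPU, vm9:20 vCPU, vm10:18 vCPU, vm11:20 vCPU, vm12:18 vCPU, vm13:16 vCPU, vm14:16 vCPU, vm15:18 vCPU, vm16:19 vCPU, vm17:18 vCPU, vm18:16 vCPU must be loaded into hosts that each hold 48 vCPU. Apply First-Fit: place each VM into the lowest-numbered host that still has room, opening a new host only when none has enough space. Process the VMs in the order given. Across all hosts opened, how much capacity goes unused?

Put vm1 (20 vCPU) in host 1; 28 vCPU remain.
Put vm2 (16 vCPU) in host 1; 12 vCPU remain.
Put vm3 (16 vCPU) in host 2; 32 vCPU remain.
Put vm4 (19 vCPU) in host 2; 13 vCPU remain.
Put vm5 (16 vCPU) in host 3; 32 vCPU remain.
Put vm6 (19 vCPU) in host 3; 13 vCPU remain.
Put vm7 (17 vCPU) in host 4; 31 vCPU remain.
Put vm8 (16 vCPU) in host 4; 15 vCPU remain.
Put vm9 (20 vCPU) in host 5; 28 vCPU remain.
Put vm10 (18 vCPU) in host 5; 10 vCPU remain.
Put vm11 (20 vCPU) in host 6; 28 vCPU remain.
Put vm12 (18 vCPU) in host 6; 10 vCPU remain.
Put vm13 (16 vCPU) in host 7; 32 vCPU remain.
Put vm14 (16 vCPU) in host 7; 16 vCPU remain.
Put vm15 (18 vCPU) in host 8; 30 vCPU remain.
Put vm16 (19 vCPU) in host 8; 11 vCPU remain.
Put vm17 (18 vCPU) in host 9; 30 vCPU remain.
Put vm18 (16 vCPU) in host 7; 0 vCPU remain.
9 hosts × 48 vCPU = 432 vCPU; used 318 vCPU; unused 114 vCPU.

114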